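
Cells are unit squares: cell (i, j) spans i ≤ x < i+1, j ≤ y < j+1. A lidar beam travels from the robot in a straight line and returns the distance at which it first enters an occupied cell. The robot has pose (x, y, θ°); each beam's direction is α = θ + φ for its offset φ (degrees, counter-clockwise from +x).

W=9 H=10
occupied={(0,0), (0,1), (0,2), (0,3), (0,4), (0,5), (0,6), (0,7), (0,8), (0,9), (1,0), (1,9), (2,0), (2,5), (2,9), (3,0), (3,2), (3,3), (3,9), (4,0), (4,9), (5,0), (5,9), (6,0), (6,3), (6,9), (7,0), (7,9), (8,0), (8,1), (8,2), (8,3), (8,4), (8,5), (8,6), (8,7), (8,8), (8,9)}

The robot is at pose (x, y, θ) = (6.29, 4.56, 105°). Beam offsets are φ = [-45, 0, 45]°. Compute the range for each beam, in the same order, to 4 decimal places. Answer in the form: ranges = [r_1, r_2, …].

beam 1: φ=-45°, α=60°
  dir = (cos 60°, sin 60°) = (0.5000, 0.8660); from cell (6,4)
  next x-line at t=1.4200, next y-line at t=0.5081; Δt_x=2.0000, Δt_y=1.1547
    y: enter (6,5) at t=0.5081
    x: enter (7,5) at t=1.4200
    y: enter (7,6) at t=1.6628
    y: enter (7,7) at t=2.8175
    x: enter (8,7) at t=3.4200 ← occupied
  → r_1 = 3.4200
beam 2: φ=0°, α=105°
  dir = (cos 105°, sin 105°) = (-0.2588, 0.9659); from cell (6,4)
  next x-line at t=1.1205, next y-line at t=0.4555; Δt_x=3.8637, Δt_y=1.0353
    y: enter (6,5) at t=0.4555
    x: enter (5,5) at t=1.1205
    y: enter (5,6) at t=1.4908
    y: enter (5,7) at t=2.5261
    y: enter (5,8) at t=3.5614
    y: enter (5,9) at t=4.5966 ← occupied
  → r_2 = 4.5966
beam 3: φ=45°, α=150°
  dir = (cos 150°, sin 150°) = (-0.8660, 0.5000); from cell (6,4)
  next x-line at t=0.3349, next y-line at t=0.8800; Δt_x=1.1547, Δt_y=2.0000
    x: enter (5,4) at t=0.3349
    y: enter (5,5) at t=0.8800
    x: enter (4,5) at t=1.4896
    x: enter (3,5) at t=2.6443
    y: enter (3,6) at t=2.8800
    x: enter (2,6) at t=3.7990
    y: enter (2,7) at t=4.8800
    x: enter (1,7) at t=4.9537
    x: enter (0,7) at t=6.1084 ← occupied
  → r_3 = 6.1084

ranges = [3.4200, 4.5966, 6.1084]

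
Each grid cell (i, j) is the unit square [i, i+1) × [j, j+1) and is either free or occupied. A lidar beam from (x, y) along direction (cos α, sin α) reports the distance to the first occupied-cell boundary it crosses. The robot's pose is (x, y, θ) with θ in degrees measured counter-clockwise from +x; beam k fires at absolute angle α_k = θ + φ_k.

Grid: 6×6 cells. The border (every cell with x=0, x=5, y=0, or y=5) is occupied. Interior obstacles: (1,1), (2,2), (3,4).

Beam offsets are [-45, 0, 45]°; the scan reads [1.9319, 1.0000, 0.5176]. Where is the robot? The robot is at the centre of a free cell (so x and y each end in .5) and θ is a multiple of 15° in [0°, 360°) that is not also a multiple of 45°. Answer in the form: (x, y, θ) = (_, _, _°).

The pose lattice has 13·16 = 208 candidates. Test each by forward raycasting.
  (4.5, 2.5, 30°): beam 1 = 0.5176 ≠ 1.9319 ✗
  (4.5, 4.5, 330°): beam 2 = 0.5774 ≠ 1.0000 ✗
  (1.5, 4.5, 300°): beam 2 = 1.7321 ≠ 1.0000 ✗
  …
  (4.5, 1.5, 210°): r_1=1.9319, r_2=1.0000, r_3=0.5176 — all match ✓
No second candidate reproduces the full scan.

(x, y, θ) = (4.5, 1.5, 210°)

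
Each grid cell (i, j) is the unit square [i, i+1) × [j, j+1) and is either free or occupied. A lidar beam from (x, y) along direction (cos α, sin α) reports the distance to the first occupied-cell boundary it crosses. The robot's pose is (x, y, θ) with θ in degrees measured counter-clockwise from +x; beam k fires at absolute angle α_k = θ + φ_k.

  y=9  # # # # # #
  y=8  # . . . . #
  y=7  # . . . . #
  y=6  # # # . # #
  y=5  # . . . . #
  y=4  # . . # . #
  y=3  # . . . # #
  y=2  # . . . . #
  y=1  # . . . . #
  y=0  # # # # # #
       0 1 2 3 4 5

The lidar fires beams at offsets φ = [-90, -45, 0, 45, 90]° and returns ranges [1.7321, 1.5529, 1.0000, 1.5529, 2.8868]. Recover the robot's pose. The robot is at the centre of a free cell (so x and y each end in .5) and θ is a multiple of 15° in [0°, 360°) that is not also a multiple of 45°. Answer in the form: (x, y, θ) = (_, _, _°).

(x, y, θ) = (3.5, 2.5, 60°)

The pose lattice has 27·16 = 432 candidates. Test each by forward raycasting.
  (1.5, 3.5, 120°): beam 2 = 2.5882 ≠ 1.5529 ✗
  (3.5, 1.5, 330°): beam 1 = 0.5774 ≠ 1.7321 ✗
  (1.5, 1.5, 345°): beam 1 = 0.5176 ≠ 1.7321 ✗
  …
  (3.5, 2.5, 60°): r_1=1.7321, r_2=1.5529, r_3=1.0000, r_4=1.5529, r_5=2.8868 — all match ✓
No second candidate reproduces the full scan.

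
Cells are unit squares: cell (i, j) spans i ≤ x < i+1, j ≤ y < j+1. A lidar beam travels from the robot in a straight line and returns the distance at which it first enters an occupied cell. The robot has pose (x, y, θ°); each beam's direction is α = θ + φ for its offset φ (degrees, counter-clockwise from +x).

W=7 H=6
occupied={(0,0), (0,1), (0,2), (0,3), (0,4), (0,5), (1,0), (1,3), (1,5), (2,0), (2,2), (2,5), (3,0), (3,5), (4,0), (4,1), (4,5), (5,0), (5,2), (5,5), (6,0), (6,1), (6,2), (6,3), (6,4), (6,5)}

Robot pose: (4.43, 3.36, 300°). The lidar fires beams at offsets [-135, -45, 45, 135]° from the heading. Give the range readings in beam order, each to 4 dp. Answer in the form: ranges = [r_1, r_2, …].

ranges = [3.5510, 1.4080, 1.3909, 1.6979]

beam 1: φ=-135°, α=165°
  cosα=-0.9659 sinα=0.2588 | (4,3) | tMaxX 0.4452 tMaxY 2.4728 | tΔX 1.0353 tΔY 3.8637
    t=0.4452 [x] (3,3)
    t=1.4804 [x] (2,3)
    t=2.4728 [y] (2,4)
    t=2.5157 [x] (1,4)
    t=3.5510 [x] (0,4) — stop
  → r_1 = 3.5510
beam 2: φ=-45°, α=255°
  cosα=-0.2588 sinα=-0.9659 | (4,3) | tMaxX 1.6614 tMaxY 0.3727 | tΔX 3.8637 tΔY 1.0353
    t=0.3727 [y] (4,2)
    t=1.4080 [y] (4,1) — stop
  → r_2 = 1.4080
beam 3: φ=45°, α=345°
  cosα=0.9659 sinα=-0.2588 | (4,3) | tMaxX 0.5901 tMaxY 1.3909 | tΔX 1.0353 tΔY 3.8637
    t=0.5901 [x] (5,3)
    t=1.3909 [y] (5,2) — stop
  → r_3 = 1.3909
beam 4: φ=135°, α=75°
  cosα=0.2588 sinα=0.9659 | (4,3) | tMaxX 2.2023 tMaxY 0.6626 | tΔX 3.8637 tΔY 1.0353
    t=0.6626 [y] (4,4)
    t=1.6979 [y] (4,5) — stop
  → r_4 = 1.6979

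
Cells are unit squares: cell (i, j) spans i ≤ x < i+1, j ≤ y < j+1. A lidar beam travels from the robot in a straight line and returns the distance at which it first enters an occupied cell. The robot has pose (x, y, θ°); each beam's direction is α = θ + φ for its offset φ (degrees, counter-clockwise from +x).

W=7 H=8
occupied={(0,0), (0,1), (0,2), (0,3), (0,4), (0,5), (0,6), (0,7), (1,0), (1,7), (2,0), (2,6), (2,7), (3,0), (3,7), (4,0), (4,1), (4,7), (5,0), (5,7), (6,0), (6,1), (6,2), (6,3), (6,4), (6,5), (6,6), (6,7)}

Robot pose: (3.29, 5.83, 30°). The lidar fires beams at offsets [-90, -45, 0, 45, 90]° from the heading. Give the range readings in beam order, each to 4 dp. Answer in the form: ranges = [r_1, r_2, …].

ranges = [5.4200, 2.8056, 2.3400, 1.2113, 0.5800]

beam 1: φ=-90°, α=300°
  d=(0.5000,-0.8660)  start (3,5)  tX=1.4200 tY=0.9584  stride 1/|dx|=2.0000 1/|dy|=1.1547
    cross y-line → (3,4), t=0.9584
    cross x-line → (4,4), t=1.4200
    cross y-line → (4,3), t=2.1131
    cross y-line → (4,2), t=3.2678
    cross x-line → (5,2), t=3.4200
    cross y-line → (5,1), t=4.4225
    cross x-line → (6,1), t=5.4200 (wall)
  → r_1 = 5.4200
beam 2: φ=-45°, α=345°
  d=(0.9659,-0.2588)  start (3,5)  tX=0.7350 tY=3.2069  stride 1/|dx|=1.0353 1/|dy|=3.8637
    cross x-line → (4,5), t=0.7350
    cross x-line → (5,5), t=1.7703
    cross x-line → (6,5), t=2.8056 (wall)
  → r_2 = 2.8056
beam 3: φ=0°, α=30°
  d=(0.8660,0.5000)  start (3,5)  tX=0.8198 tY=0.3400  stride 1/|dx|=1.1547 1/|dy|=2.0000
    cross y-line → (3,6), t=0.3400
    cross x-line → (4,6), t=0.8198
    cross x-line → (5,6), t=1.9745
    cross y-line → (5,7), t=2.3400 (wall)
  → r_3 = 2.3400
beam 4: φ=45°, α=75°
  d=(0.2588,0.9659)  start (3,5)  tX=2.7432 tY=0.1760  stride 1/|dx|=3.8637 1/|dy|=1.0353
    cross y-line → (3,6), t=0.1760
    cross y-line → (3,7), t=1.2113 (wall)
  → r_4 = 1.2113
beam 5: φ=90°, α=120°
  d=(-0.5000,0.8660)  start (3,5)  tX=0.5800 tY=0.1963  stride 1/|dx|=2.0000 1/|dy|=1.1547
    cross y-line → (3,6), t=0.1963
    cross x-line → (2,6), t=0.5800 (wall)
  → r_5 = 0.5800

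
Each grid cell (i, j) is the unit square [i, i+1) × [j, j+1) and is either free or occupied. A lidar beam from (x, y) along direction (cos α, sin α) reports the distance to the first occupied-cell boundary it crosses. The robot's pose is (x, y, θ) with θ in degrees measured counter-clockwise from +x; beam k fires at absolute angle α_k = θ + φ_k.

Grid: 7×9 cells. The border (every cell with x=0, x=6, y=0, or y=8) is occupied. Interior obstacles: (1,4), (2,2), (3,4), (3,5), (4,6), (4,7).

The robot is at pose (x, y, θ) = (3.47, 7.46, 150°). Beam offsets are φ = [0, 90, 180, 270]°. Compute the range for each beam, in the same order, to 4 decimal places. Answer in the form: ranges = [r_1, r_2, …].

beam 1: φ=0°, α=150°
  cosα=-0.8660 sinα=0.5000 | (3,7) | tMaxX 0.5427 tMaxY 1.0800 | tΔX 1.1547 tΔY 2.0000
    t=0.5427 [x] (2,7)
    t=1.0800 [y] (2,8) — stop
  → r_1 = 1.0800
beam 2: φ=90°, α=240°
  cosα=-0.5000 sinα=-0.8660 | (3,7) | tMaxX 0.9400 tMaxY 0.5312 | tΔX 2.0000 tΔY 1.1547
    t=0.5312 [y] (3,6)
    t=0.9400 [x] (2,6)
    t=1.6859 [y] (2,5)
    t=2.8406 [y] (2,4)
    t=2.9400 [x] (1,4) — stop
  → r_2 = 2.9400
beam 3: φ=180°, α=330°
  cosα=0.8660 sinα=-0.5000 | (3,7) | tMaxX 0.6120 tMaxY 0.9200 | tΔX 1.1547 tΔY 2.0000
    t=0.6120 [x] (4,7) — stop
  → r_3 = 0.6120
beam 4: φ=270°, α=60°
  cosα=0.5000 sinα=0.8660 | (3,7) | tMaxX 1.0600 tMaxY 0.6235 | tΔX 2.0000 tΔY 1.1547
    t=0.6235 [y] (3,8) — stop
  → r_4 = 0.6235

ranges = [1.0800, 2.9400, 0.6120, 0.6235]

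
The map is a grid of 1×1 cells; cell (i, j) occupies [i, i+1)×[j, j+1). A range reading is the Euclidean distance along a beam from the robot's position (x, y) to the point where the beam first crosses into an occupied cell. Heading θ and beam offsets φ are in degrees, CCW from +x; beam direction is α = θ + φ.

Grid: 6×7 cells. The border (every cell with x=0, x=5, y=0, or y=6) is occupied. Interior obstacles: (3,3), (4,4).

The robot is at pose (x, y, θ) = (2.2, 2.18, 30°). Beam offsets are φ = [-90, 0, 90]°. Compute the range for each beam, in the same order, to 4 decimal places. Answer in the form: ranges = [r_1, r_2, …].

beam 1: φ=-90°, α=300°
  d=(0.5000,-0.8660)  start (2,2)  tX=1.6000 tY=0.2078  stride 1/|dx|=2.0000 1/|dy|=1.1547
    cross y-line → (2,1), t=0.2078
    cross y-line → (2,0), t=1.3625 (wall)
  → r_1 = 1.3625
beam 2: φ=0°, α=30°
  d=(0.8660,0.5000)  start (2,2)  tX=0.9238 tY=1.6400  stride 1/|dx|=1.1547 1/|dy|=2.0000
    cross x-line → (3,2), t=0.9238
    cross y-line → (3,3), t=1.6400 (wall)
  → r_2 = 1.6400
beam 3: φ=90°, α=120°
  d=(-0.5000,0.8660)  start (2,2)  tX=0.4000 tY=0.9469  stride 1/|dx|=2.0000 1/|dy|=1.1547
    cross x-line → (1,2), t=0.4000
    cross y-line → (1,3), t=0.9469
    cross y-line → (1,4), t=2.1016
    cross x-line → (0,4), t=2.4000 (wall)
  → r_3 = 2.4000

ranges = [1.3625, 1.6400, 2.4000]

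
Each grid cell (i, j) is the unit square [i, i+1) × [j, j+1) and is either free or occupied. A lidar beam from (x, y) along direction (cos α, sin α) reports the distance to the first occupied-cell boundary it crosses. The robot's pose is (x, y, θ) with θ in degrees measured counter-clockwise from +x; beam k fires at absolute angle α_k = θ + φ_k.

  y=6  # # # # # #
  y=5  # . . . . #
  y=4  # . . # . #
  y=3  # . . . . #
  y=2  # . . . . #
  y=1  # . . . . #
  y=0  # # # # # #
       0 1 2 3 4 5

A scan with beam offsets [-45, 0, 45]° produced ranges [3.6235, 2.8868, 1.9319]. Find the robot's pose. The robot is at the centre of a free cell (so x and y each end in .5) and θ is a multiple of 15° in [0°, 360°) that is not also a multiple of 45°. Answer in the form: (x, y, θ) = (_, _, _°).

(x, y, θ) = (4.5, 3.5, 240°)

Candidates: 19 free-cell centres × 16 headings = 304 poses. Raycast each; keep the one whose scan matches to 4 dp.
  (1.5, 1.5, 15°): beam 1 = 1.0000 ≠ 3.6235 ✗
  (2.5, 4.5, 330°): beam 2 = 0.5774 ≠ 2.8868 ✗
  (4.5, 2.5, 285°): beam 1 = 1.7321 ≠ 3.6235 ✗
  (2.5, 4.5, 165°): beam 1 = 1.7321 ≠ 3.6235 ✗
  …
  (4.5, 3.5, 240°): r_1=3.6235, r_2=2.8868, r_3=1.9319 — all match ✓
Only this pose fits every beam.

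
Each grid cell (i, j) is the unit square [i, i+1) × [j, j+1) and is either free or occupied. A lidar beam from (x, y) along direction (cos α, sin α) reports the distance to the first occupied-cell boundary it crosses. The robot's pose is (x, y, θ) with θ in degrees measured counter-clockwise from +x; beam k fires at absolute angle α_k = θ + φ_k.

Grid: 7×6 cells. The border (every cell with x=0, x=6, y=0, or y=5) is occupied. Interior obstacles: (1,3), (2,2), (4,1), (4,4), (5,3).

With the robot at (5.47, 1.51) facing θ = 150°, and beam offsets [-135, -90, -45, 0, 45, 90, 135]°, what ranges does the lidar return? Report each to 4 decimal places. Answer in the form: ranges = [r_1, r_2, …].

beam 1: φ=-135°, α=15°
  dir = (cos 15°, sin 15°) = (0.9659, 0.2588); from cell (5,1)
  next x-line at t=0.5487, next y-line at t=1.8932; Δt_x=1.0353, Δt_y=3.8637
    x: enter (6,1) at t=0.5487 ← occupied
  → r_1 = 0.5487
beam 2: φ=-90°, α=60°
  dir = (cos 60°, sin 60°) = (0.5000, 0.8660); from cell (5,1)
  next x-line at t=1.0600, next y-line at t=0.5658; Δt_x=2.0000, Δt_y=1.1547
    y: enter (5,2) at t=0.5658
    x: enter (6,2) at t=1.0600 ← occupied
  → r_2 = 1.0600
beam 3: φ=-45°, α=105°
  dir = (cos 105°, sin 105°) = (-0.2588, 0.9659); from cell (5,1)
  next x-line at t=1.8159, next y-line at t=0.5073; Δt_x=3.8637, Δt_y=1.0353
    y: enter (5,2) at t=0.5073
    y: enter (5,3) at t=1.5426 ← occupied
  → r_3 = 1.5426
beam 4: φ=0°, α=150°
  dir = (cos 150°, sin 150°) = (-0.8660, 0.5000); from cell (5,1)
  next x-line at t=0.5427, next y-line at t=0.9800; Δt_x=1.1547, Δt_y=2.0000
    x: enter (4,1) at t=0.5427 ← occupied
  → r_4 = 0.5427
beam 5: φ=45°, α=195°
  dir = (cos 195°, sin 195°) = (-0.9659, -0.2588); from cell (5,1)
  next x-line at t=0.4866, next y-line at t=1.9705; Δt_x=1.0353, Δt_y=3.8637
    x: enter (4,1) at t=0.4866 ← occupied
  → r_5 = 0.4866
beam 6: φ=90°, α=240°
  dir = (cos 240°, sin 240°) = (-0.5000, -0.8660); from cell (5,1)
  next x-line at t=0.9400, next y-line at t=0.5889; Δt_x=2.0000, Δt_y=1.1547
    y: enter (5,0) at t=0.5889 ← occupied
  → r_6 = 0.5889
beam 7: φ=135°, α=285°
  dir = (cos 285°, sin 285°) = (0.2588, -0.9659); from cell (5,1)
  next x-line at t=2.0478, next y-line at t=0.5280; Δt_x=3.8637, Δt_y=1.0353
    y: enter (5,0) at t=0.5280 ← occupied
  → r_7 = 0.5280

ranges = [0.5487, 1.0600, 1.5426, 0.5427, 0.4866, 0.5889, 0.5280]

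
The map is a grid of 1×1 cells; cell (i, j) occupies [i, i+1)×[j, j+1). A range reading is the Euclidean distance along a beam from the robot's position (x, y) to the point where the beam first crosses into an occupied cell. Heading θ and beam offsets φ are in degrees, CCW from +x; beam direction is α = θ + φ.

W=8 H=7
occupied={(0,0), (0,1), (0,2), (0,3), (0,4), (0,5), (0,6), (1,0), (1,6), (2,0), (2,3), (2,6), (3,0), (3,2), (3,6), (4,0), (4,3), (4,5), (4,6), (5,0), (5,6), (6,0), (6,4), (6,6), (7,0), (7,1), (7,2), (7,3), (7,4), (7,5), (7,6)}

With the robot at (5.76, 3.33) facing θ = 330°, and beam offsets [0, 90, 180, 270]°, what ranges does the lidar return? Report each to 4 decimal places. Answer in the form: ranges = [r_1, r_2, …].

beam 1: φ=0°, α=330°
  direction (0.8660, -0.5000); cell (5,3); t to first gridline: x 0.2771, y 0.6600 (then +1.1547 / +2.0000)
    (6,3) via x @ 0.2771
    (6,2) via y @ 0.6600
    (7,2) via x @ 1.4318  # hit
  → r_1 = 1.4318
beam 2: φ=90°, α=60°
  direction (0.5000, 0.8660); cell (5,3); t to first gridline: x 0.4800, y 0.7736 (then +2.0000 / +1.1547)
    (6,3) via x @ 0.4800
    (6,4) via y @ 0.7736  # hit
  → r_2 = 0.7736
beam 3: φ=180°, α=150°
  direction (-0.8660, 0.5000); cell (5,3); t to first gridline: x 0.8776, y 1.3400 (then +1.1547 / +2.0000)
    (4,3) via x @ 0.8776  # hit
  → r_3 = 0.8776
beam 4: φ=270°, α=240°
  direction (-0.5000, -0.8660); cell (5,3); t to first gridline: x 1.5200, y 0.3811 (then +2.0000 / +1.1547)
    (5,2) via y @ 0.3811
    (4,2) via x @ 1.5200
    (4,1) via y @ 1.5358
    (4,0) via y @ 2.6905  # hit
  → r_4 = 2.6905

ranges = [1.4318, 0.7736, 0.8776, 2.6905]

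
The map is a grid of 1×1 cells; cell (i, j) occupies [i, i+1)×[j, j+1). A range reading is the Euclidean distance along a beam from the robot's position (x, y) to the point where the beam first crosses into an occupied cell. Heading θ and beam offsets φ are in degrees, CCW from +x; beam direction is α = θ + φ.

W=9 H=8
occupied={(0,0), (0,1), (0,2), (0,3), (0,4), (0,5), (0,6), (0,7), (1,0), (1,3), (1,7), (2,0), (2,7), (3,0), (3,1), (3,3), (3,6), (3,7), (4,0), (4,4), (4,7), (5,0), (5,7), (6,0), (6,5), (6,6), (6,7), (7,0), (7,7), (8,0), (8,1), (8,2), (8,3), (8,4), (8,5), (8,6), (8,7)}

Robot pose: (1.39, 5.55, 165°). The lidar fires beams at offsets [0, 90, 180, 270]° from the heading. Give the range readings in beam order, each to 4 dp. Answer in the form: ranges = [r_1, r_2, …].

beam 1: φ=0°, α=165°
  cosα=-0.9659 sinα=0.2588 | (1,5) | tMaxX 0.4038 tMaxY 1.7387 | tΔX 1.0353 tΔY 3.8637
    t=0.4038 [x] (0,5) — stop
  → r_1 = 0.4038
beam 2: φ=90°, α=255°
  cosα=-0.2588 sinα=-0.9659 | (1,5) | tMaxX 1.5068 tMaxY 0.5694 | tΔX 3.8637 tΔY 1.0353
    t=0.5694 [y] (1,4)
    t=1.5068 [x] (0,4) — stop
  → r_2 = 1.5068
beam 3: φ=180°, α=345°
  cosα=0.9659 sinα=-0.2588 | (1,5) | tMaxX 0.6315 tMaxY 2.1250 | tΔX 1.0353 tΔY 3.8637
    t=0.6315 [x] (2,5)
    t=1.6668 [x] (3,5)
    t=2.1250 [y] (3,4)
    t=2.7021 [x] (4,4) — stop
  → r_3 = 2.7021
beam 4: φ=270°, α=75°
  cosα=0.2588 sinα=0.9659 | (1,5) | tMaxX 2.3569 tMaxY 0.4659 | tΔX 3.8637 tΔY 1.0353
    t=0.4659 [y] (1,6)
    t=1.5012 [y] (1,7) — stop
  → r_4 = 1.5012

ranges = [0.4038, 1.5068, 2.7021, 1.5012]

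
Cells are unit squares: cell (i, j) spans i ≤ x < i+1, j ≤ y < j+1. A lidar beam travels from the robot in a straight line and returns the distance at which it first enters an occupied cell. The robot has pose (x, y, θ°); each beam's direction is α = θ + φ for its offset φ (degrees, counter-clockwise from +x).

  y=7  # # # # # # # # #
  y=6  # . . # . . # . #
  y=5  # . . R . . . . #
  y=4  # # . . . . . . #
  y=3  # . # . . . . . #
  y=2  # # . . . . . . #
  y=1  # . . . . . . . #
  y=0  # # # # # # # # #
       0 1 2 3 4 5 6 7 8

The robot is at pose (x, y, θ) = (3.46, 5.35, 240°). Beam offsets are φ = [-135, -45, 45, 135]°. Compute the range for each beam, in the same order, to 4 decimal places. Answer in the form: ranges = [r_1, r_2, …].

beam 1: φ=-135°, α=105°
  cosα=-0.2588 sinα=0.9659 | (3,5) | tMaxX 1.7773 tMaxY 0.6729 | tΔX 3.8637 tΔY 1.0353
    t=0.6729 [y] (3,6) — stop
  → r_1 = 0.6729
beam 2: φ=-45°, α=195°
  cosα=-0.9659 sinα=-0.2588 | (3,5) | tMaxX 0.4762 tMaxY 1.3523 | tΔX 1.0353 tΔY 3.8637
    t=0.4762 [x] (2,5)
    t=1.3523 [y] (2,4)
    t=1.5115 [x] (1,4) — stop
  → r_2 = 1.5115
beam 3: φ=45°, α=285°
  cosα=0.2588 sinα=-0.9659 | (3,5) | tMaxX 2.0864 tMaxY 0.3623 | tΔX 3.8637 tΔY 1.0353
    t=0.3623 [y] (3,4)
    t=1.3976 [y] (3,3)
    t=2.0864 [x] (4,3)
    t=2.4329 [y] (4,2)
    t=3.4682 [y] (4,1)
    t=4.5035 [y] (4,0) — stop
  → r_3 = 4.5035
beam 4: φ=135°, α=15°
  cosα=0.9659 sinα=0.2588 | (3,5) | tMaxX 0.5590 tMaxY 2.5114 | tΔX 1.0353 tΔY 3.8637
    t=0.5590 [x] (4,5)
    t=1.5943 [x] (5,5)
    t=2.5114 [y] (5,6)
    t=2.6296 [x] (6,6) — stop
  → r_4 = 2.6296

ranges = [0.6729, 1.5115, 4.5035, 2.6296]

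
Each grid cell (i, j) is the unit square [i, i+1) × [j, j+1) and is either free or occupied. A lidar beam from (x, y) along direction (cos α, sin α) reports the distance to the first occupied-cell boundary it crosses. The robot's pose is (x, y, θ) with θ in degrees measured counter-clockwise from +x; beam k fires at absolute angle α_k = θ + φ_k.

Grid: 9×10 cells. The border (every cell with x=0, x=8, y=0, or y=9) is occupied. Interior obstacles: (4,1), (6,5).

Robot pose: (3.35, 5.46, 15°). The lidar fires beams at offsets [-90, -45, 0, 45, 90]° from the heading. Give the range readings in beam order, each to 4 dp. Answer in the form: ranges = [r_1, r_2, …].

ranges = [3.5821, 5.3694, 4.8140, 4.0876, 3.6649]

beam 1: φ=-90°, α=285°
  dir = (cos 285°, sin 285°) = (0.2588, -0.9659); from cell (3,5)
  next x-line at t=2.5114, next y-line at t=0.4762; Δt_x=3.8637, Δt_y=1.0353
    y: enter (3,4) at t=0.4762
    y: enter (3,3) at t=1.5115
    x: enter (4,3) at t=2.5114
    y: enter (4,2) at t=2.5468
    y: enter (4,1) at t=3.5821 ← occupied
  → r_1 = 3.5821
beam 2: φ=-45°, α=330°
  dir = (cos 330°, sin 330°) = (0.8660, -0.5000); from cell (3,5)
  next x-line at t=0.7506, next y-line at t=0.9200; Δt_x=1.1547, Δt_y=2.0000
    x: enter (4,5) at t=0.7506
    y: enter (4,4) at t=0.9200
    x: enter (5,4) at t=1.9053
    y: enter (5,3) at t=2.9200
    x: enter (6,3) at t=3.0600
    x: enter (7,3) at t=4.2147
    y: enter (7,2) at t=4.9200
    x: enter (8,2) at t=5.3694 ← occupied
  → r_2 = 5.3694
beam 3: φ=0°, α=15°
  dir = (cos 15°, sin 15°) = (0.9659, 0.2588); from cell (3,5)
  next x-line at t=0.6729, next y-line at t=2.0864; Δt_x=1.0353, Δt_y=3.8637
    x: enter (4,5) at t=0.6729
    x: enter (5,5) at t=1.7082
    y: enter (5,6) at t=2.0864
    x: enter (6,6) at t=2.7435
    x: enter (7,6) at t=3.7788
    x: enter (8,6) at t=4.8140 ← occupied
  → r_3 = 4.8140
beam 4: φ=45°, α=60°
  dir = (cos 60°, sin 60°) = (0.5000, 0.8660); from cell (3,5)
  next x-line at t=1.3000, next y-line at t=0.6235; Δt_x=2.0000, Δt_y=1.1547
    y: enter (3,6) at t=0.6235
    x: enter (4,6) at t=1.3000
    y: enter (4,7) at t=1.7782
    y: enter (4,8) at t=2.9329
    x: enter (5,8) at t=3.3000
    y: enter (5,9) at t=4.0876 ← occupied
  → r_4 = 4.0876
beam 5: φ=90°, α=105°
  dir = (cos 105°, sin 105°) = (-0.2588, 0.9659); from cell (3,5)
  next x-line at t=1.3523, next y-line at t=0.5590; Δt_x=3.8637, Δt_y=1.0353
    y: enter (3,6) at t=0.5590
    x: enter (2,6) at t=1.3523
    y: enter (2,7) at t=1.5943
    y: enter (2,8) at t=2.6296
    y: enter (2,9) at t=3.6649 ← occupied
  → r_5 = 3.6649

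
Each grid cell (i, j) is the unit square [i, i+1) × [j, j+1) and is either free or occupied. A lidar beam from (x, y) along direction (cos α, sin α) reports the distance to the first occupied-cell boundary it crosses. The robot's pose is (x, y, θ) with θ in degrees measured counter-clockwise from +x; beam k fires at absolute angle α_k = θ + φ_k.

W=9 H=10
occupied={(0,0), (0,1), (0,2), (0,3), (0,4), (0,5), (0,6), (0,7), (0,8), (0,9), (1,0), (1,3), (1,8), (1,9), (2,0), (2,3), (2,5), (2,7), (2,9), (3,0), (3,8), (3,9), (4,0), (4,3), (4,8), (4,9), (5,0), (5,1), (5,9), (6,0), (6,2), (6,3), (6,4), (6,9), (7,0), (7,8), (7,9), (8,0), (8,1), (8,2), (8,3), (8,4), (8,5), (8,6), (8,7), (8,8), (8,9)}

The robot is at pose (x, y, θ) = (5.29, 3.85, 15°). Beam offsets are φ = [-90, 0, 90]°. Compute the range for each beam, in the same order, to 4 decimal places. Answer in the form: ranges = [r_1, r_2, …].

beam 1: φ=-90°, α=285°
  direction (0.2588, -0.9659); cell (5,3); t to first gridline: x 2.7432, y 0.8800 (then +3.8637 / +1.0353)
    (5,2) via y @ 0.8800
    (5,1) via y @ 1.9153  # hit
  → r_1 = 1.9153
beam 2: φ=0°, α=15°
  direction (0.9659, 0.2588); cell (5,3); t to first gridline: x 0.7350, y 0.5796 (then +1.0353 / +3.8637)
    (5,4) via y @ 0.5796
    (6,4) via x @ 0.7350  # hit
  → r_2 = 0.7350
beam 3: φ=90°, α=105°
  direction (-0.2588, 0.9659); cell (5,3); t to first gridline: x 1.1205, y 0.1553 (then +3.8637 / +1.0353)
    (5,4) via y @ 0.1553
    (4,4) via x @ 1.1205
    (4,5) via y @ 1.1906
    (4,6) via y @ 2.2258
    (4,7) via y @ 3.2611
    (4,8) via y @ 4.2964  # hit
  → r_3 = 4.2964

ranges = [1.9153, 0.7350, 4.2964]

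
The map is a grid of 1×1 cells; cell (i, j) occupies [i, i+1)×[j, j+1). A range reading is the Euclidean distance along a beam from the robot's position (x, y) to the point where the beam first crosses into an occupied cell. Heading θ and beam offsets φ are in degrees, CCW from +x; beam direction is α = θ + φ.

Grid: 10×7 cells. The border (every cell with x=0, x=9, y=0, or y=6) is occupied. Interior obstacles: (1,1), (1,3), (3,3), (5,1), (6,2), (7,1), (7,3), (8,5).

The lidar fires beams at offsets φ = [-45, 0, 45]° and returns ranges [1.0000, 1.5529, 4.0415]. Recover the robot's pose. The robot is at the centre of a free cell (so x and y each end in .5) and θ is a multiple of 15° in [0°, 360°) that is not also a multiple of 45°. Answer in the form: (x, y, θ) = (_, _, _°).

(x, y, θ) = (4.5, 2.5, 15°)

The pose lattice has 32·16 = 512 candidates. Test each by forward raycasting.
  (2.5, 4.5, 195°): beam 1 = 1.7321 ≠ 1.0000 ✗
  (8.5, 4.5, 345°): beam 2 = 0.5176 ≠ 1.5529 ✗
  (2.5, 5.5, 330°): beam 1 = 1.9319 ≠ 1.0000 ✗
  …
  (4.5, 2.5, 15°): r_1=1.0000, r_2=1.5529, r_3=4.0415 — all match ✓
Unique over the lattice → pose = (4.5, 2.5, 15°).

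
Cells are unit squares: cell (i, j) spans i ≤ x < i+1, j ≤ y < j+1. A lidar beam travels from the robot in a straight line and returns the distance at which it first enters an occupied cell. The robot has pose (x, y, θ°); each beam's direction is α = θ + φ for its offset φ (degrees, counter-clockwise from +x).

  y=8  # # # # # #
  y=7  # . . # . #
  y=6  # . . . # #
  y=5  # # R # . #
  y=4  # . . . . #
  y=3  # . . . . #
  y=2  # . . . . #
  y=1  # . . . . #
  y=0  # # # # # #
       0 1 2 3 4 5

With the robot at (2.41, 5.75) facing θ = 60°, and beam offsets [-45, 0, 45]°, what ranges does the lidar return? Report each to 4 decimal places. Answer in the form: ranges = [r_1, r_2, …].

beam 1: φ=-45°, α=15°
  dir = (cos 15°, sin 15°) = (0.9659, 0.2588); from cell (2,5)
  next x-line at t=0.6108, next y-line at t=0.9659; Δt_x=1.0353, Δt_y=3.8637
    x: enter (3,5) at t=0.6108 ← occupied
  → r_1 = 0.6108
beam 2: φ=0°, α=60°
  dir = (cos 60°, sin 60°) = (0.5000, 0.8660); from cell (2,5)
  next x-line at t=1.1800, next y-line at t=0.2887; Δt_x=2.0000, Δt_y=1.1547
    y: enter (2,6) at t=0.2887
    x: enter (3,6) at t=1.1800
    y: enter (3,7) at t=1.4434 ← occupied
  → r_2 = 1.4434
beam 3: φ=45°, α=105°
  dir = (cos 105°, sin 105°) = (-0.2588, 0.9659); from cell (2,5)
  next x-line at t=1.5841, next y-line at t=0.2588; Δt_x=3.8637, Δt_y=1.0353
    y: enter (2,6) at t=0.2588
    y: enter (2,7) at t=1.2941
    x: enter (1,7) at t=1.5841
    y: enter (1,8) at t=2.3294 ← occupied
  → r_3 = 2.3294

ranges = [0.6108, 1.4434, 2.3294]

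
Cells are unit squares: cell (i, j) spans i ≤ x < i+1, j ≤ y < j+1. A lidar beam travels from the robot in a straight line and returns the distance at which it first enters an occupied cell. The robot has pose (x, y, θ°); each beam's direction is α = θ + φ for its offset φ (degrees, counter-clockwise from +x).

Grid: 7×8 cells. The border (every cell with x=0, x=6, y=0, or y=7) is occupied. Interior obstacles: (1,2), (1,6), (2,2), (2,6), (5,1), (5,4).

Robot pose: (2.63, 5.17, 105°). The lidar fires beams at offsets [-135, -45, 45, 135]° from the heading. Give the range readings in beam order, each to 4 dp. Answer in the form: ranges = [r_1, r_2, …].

ranges = [3.8913, 2.1131, 1.6600, 2.5057]

beam 1: φ=-135°, α=330°
  d=(0.8660,-0.5000)  start (2,5)  tX=0.4272 tY=0.3400  stride 1/|dx|=1.1547 1/|dy|=2.0000
    cross y-line → (2,4), t=0.3400
    cross x-line → (3,4), t=0.4272
    cross x-line → (4,4), t=1.5819
    cross y-line → (4,3), t=2.3400
    cross x-line → (5,3), t=2.7366
    cross x-line → (6,3), t=3.8913 (wall)
  → r_1 = 3.8913
beam 2: φ=-45°, α=60°
  d=(0.5000,0.8660)  start (2,5)  tX=0.7400 tY=0.9584  stride 1/|dx|=2.0000 1/|dy|=1.1547
    cross x-line → (3,5), t=0.7400
    cross y-line → (3,6), t=0.9584
    cross y-line → (3,7), t=2.1131 (wall)
  → r_2 = 2.1131
beam 3: φ=45°, α=150°
  d=(-0.8660,0.5000)  start (2,5)  tX=0.7275 tY=1.6600  stride 1/|dx|=1.1547 1/|dy|=2.0000
    cross x-line → (1,5), t=0.7275
    cross y-line → (1,6), t=1.6600 (wall)
  → r_3 = 1.6600
beam 4: φ=135°, α=240°
  d=(-0.5000,-0.8660)  start (2,5)  tX=1.2600 tY=0.1963  stride 1/|dx|=2.0000 1/|dy|=1.1547
    cross y-line → (2,4), t=0.1963
    cross x-line → (1,4), t=1.2600
    cross y-line → (1,3), t=1.3510
    cross y-line → (1,2), t=2.5057 (wall)
  → r_4 = 2.5057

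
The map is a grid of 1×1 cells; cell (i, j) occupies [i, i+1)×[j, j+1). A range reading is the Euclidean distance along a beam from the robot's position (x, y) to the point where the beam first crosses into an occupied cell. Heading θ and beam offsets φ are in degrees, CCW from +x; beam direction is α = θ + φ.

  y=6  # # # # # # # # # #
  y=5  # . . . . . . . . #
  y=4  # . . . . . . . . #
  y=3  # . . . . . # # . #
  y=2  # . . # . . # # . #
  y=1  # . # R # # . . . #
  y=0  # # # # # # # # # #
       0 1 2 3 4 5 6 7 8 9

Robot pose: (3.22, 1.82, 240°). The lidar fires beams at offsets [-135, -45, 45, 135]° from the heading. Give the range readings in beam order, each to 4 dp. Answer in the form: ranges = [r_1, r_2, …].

ranges = [0.1863, 0.2278, 0.8489, 0.6955]

beam 1: φ=-135°, α=105°
  cosα=-0.2588 sinα=0.9659 | (3,1) | tMaxX 0.8500 tMaxY 0.1863 | tΔX 3.8637 tΔY 1.0353
    t=0.1863 [y] (3,2) — stop
  → r_1 = 0.1863
beam 2: φ=-45°, α=195°
  cosα=-0.9659 sinα=-0.2588 | (3,1) | tMaxX 0.2278 tMaxY 3.1682 | tΔX 1.0353 tΔY 3.8637
    t=0.2278 [x] (2,1) — stop
  → r_2 = 0.2278
beam 3: φ=45°, α=285°
  cosα=0.2588 sinα=-0.9659 | (3,1) | tMaxX 3.0137 tMaxY 0.8489 | tΔX 3.8637 tΔY 1.0353
    t=0.8489 [y] (3,0) — stop
  → r_3 = 0.8489
beam 4: φ=135°, α=15°
  cosα=0.9659 sinα=0.2588 | (3,1) | tMaxX 0.8075 tMaxY 0.6955 | tΔX 1.0353 tΔY 3.8637
    t=0.6955 [y] (3,2) — stop
  → r_4 = 0.6955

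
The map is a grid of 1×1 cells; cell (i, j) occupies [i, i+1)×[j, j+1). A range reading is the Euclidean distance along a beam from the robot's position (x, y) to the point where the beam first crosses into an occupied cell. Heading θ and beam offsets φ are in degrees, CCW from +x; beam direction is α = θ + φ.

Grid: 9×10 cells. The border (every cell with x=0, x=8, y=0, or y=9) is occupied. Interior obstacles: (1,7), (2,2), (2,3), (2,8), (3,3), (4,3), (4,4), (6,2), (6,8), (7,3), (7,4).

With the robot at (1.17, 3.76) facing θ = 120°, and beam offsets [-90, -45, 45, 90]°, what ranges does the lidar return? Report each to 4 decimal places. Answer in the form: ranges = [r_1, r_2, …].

ranges = [7.8866, 4.3896, 0.1760, 0.1963]

beam 1: φ=-90°, α=30°
  direction (0.8660, 0.5000); cell (1,3); t to first gridline: x 0.9584, y 0.4800 (then +1.1547 / +2.0000)
    (1,4) via y @ 0.4800
    (2,4) via x @ 0.9584
    (3,4) via x @ 2.1131
    (3,5) via y @ 2.4800
    (4,5) via x @ 3.2678
    (5,5) via x @ 4.4225
    (5,6) via y @ 4.4800
    (6,6) via x @ 5.5772
    (6,7) via y @ 6.4800
    (7,7) via x @ 6.7319
    (8,7) via x @ 7.8866  # hit
  → r_1 = 7.8866
beam 2: φ=-45°, α=75°
  direction (0.2588, 0.9659); cell (1,3); t to first gridline: x 3.2069, y 0.2485 (then +3.8637 / +1.0353)
    (1,4) via y @ 0.2485
    (1,5) via y @ 1.2837
    (1,6) via y @ 2.3190
    (2,6) via x @ 3.2069
    (2,7) via y @ 3.3543
    (2,8) via y @ 4.3896  # hit
  → r_2 = 4.3896
beam 3: φ=45°, α=165°
  direction (-0.9659, 0.2588); cell (1,3); t to first gridline: x 0.1760, y 0.9273 (then +1.0353 / +3.8637)
    (0,3) via x @ 0.1760  # hit
  → r_3 = 0.1760
beam 4: φ=90°, α=210°
  direction (-0.8660, -0.5000); cell (1,3); t to first gridline: x 0.1963, y 1.5200 (then +1.1547 / +2.0000)
    (0,3) via x @ 0.1963  # hit
  → r_4 = 0.1963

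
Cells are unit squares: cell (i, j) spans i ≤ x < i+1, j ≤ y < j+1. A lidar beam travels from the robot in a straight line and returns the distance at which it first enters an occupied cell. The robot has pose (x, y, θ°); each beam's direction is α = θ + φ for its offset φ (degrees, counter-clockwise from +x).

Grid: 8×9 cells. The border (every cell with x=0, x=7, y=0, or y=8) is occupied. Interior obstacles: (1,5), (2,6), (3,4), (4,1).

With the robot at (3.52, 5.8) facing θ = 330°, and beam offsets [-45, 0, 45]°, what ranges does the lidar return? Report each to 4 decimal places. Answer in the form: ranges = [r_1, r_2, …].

beam 1: φ=-45°, α=285°
  direction (0.2588, -0.9659); cell (3,5); t to first gridline: x 1.8546, y 0.8282 (then +3.8637 / +1.0353)
    (3,4) via y @ 0.8282  # hit
  → r_1 = 0.8282
beam 2: φ=0°, α=330°
  direction (0.8660, -0.5000); cell (3,5); t to first gridline: x 0.5543, y 1.6000 (then +1.1547 / +2.0000)
    (4,5) via x @ 0.5543
    (4,4) via y @ 1.6000
    (5,4) via x @ 1.7090
    (6,4) via x @ 2.8637
    (6,3) via y @ 3.6000
    (7,3) via x @ 4.0184  # hit
  → r_2 = 4.0184
beam 3: φ=45°, α=15°
  direction (0.9659, 0.2588); cell (3,5); t to first gridline: x 0.4969, y 0.7727 (then +1.0353 / +3.8637)
    (4,5) via x @ 0.4969
    (4,6) via y @ 0.7727
    (5,6) via x @ 1.5322
    (6,6) via x @ 2.5675
    (7,6) via x @ 3.6028  # hit
  → r_3 = 3.6028

ranges = [0.8282, 4.0184, 3.6028]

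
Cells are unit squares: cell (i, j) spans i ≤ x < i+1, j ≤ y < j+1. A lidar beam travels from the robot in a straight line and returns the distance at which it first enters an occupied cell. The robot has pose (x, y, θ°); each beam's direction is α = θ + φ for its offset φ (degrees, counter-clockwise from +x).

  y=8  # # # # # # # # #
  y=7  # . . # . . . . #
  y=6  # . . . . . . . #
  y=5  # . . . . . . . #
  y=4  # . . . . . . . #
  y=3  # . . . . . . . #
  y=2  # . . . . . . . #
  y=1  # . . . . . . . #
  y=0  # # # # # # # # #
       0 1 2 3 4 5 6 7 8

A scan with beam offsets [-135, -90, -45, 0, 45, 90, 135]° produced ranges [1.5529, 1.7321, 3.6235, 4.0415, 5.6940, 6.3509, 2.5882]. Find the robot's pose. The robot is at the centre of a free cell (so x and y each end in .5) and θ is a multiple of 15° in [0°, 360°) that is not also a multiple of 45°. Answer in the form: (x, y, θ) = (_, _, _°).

(x, y, θ) = (2.5, 4.5, 300°)

The pose lattice has 48·16 = 768 candidates. Test each by forward raycasting.
  (5.5, 2.5, 345°): beam 1 = 3.0000 ≠ 1.5529 ✗
  (7.5, 3.5, 75°): beam 1 = 1.0000 ≠ 1.5529 ✗
  (5.5, 7.5, 285°): beam 1 = 1.0000 ≠ 1.5529 ✗
  (6.5, 5.5, 165°): beam 1 = 1.7321 ≠ 1.5529 ✗
  …
  (2.5, 4.5, 300°): r_1=1.5529, r_2=1.7321, r_3=3.6235, r_4=4.0415, r_5=5.6940, r_6=6.3509, r_7=2.5882 — all match ✓
Unique over the lattice → pose = (2.5, 4.5, 300°).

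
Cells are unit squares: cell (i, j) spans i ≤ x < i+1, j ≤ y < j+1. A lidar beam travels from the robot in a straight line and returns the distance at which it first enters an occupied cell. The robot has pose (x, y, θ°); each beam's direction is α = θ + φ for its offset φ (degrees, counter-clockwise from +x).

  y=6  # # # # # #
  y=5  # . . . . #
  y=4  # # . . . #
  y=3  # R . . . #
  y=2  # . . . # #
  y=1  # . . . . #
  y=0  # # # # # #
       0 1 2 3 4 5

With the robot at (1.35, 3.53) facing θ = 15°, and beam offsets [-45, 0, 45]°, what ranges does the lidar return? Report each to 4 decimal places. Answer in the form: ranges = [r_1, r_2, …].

ranges = [3.0600, 3.7788, 0.5427]

beam 1: φ=-45°, α=330°
  d=(0.8660,-0.5000)  start (1,3)  tX=0.7506 tY=1.0600  stride 1/|dx|=1.1547 1/|dy|=2.0000
    cross x-line → (2,3), t=0.7506
    cross y-line → (2,2), t=1.0600
    cross x-line → (3,2), t=1.9053
    cross x-line → (4,2), t=3.0600 (wall)
  → r_1 = 3.0600
beam 2: φ=0°, α=15°
  d=(0.9659,0.2588)  start (1,3)  tX=0.6729 tY=1.8159  stride 1/|dx|=1.0353 1/|dy|=3.8637
    cross x-line → (2,3), t=0.6729
    cross x-line → (3,3), t=1.7082
    cross y-line → (3,4), t=1.8159
    cross x-line → (4,4), t=2.7435
    cross x-line → (5,4), t=3.7788 (wall)
  → r_2 = 3.7788
beam 3: φ=45°, α=60°
  d=(0.5000,0.8660)  start (1,3)  tX=1.3000 tY=0.5427  stride 1/|dx|=2.0000 1/|dy|=1.1547
    cross y-line → (1,4), t=0.5427 (wall)
  → r_3 = 0.5427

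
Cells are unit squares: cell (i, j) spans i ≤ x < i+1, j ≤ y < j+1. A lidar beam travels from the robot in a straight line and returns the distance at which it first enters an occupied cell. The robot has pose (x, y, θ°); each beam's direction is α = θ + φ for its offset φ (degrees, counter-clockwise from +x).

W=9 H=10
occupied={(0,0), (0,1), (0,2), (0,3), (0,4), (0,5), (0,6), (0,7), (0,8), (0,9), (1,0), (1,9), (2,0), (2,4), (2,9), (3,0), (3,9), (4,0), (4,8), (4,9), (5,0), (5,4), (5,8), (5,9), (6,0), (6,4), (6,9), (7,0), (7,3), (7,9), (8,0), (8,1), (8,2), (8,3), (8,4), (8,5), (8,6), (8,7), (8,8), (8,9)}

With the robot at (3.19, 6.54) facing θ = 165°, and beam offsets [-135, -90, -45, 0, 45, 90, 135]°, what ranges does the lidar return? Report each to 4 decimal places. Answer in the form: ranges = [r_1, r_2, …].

beam 1: φ=-135°, α=30°
  direction (0.8660, 0.5000); cell (3,6); t to first gridline: x 0.9353, y 0.9200 (then +1.1547 / +2.0000)
    (3,7) via y @ 0.9200
    (4,7) via x @ 0.9353
    (5,7) via x @ 2.0900
    (5,8) via y @ 2.9200  # hit
  → r_1 = 2.9200
beam 2: φ=-90°, α=75°
  direction (0.2588, 0.9659); cell (3,6); t to first gridline: x 3.1296, y 0.4762 (then +3.8637 / +1.0353)
    (3,7) via y @ 0.4762
    (3,8) via y @ 1.5115
    (3,9) via y @ 2.5468  # hit
  → r_2 = 2.5468
beam 3: φ=-45°, α=120°
  direction (-0.5000, 0.8660); cell (3,6); t to first gridline: x 0.3800, y 0.5312 (then +2.0000 / +1.1547)
    (2,6) via x @ 0.3800
    (2,7) via y @ 0.5312
    (2,8) via y @ 1.6859
    (1,8) via x @ 2.3800
    (1,9) via y @ 2.8406  # hit
  → r_3 = 2.8406
beam 4: φ=0°, α=165°
  direction (-0.9659, 0.2588); cell (3,6); t to first gridline: x 0.1967, y 1.7773 (then +1.0353 / +3.8637)
    (2,6) via x @ 0.1967
    (1,6) via x @ 1.2320
    (1,7) via y @ 1.7773
    (0,7) via x @ 2.2673  # hit
  → r_4 = 2.2673
beam 5: φ=45°, α=210°
  direction (-0.8660, -0.5000); cell (3,6); t to first gridline: x 0.2194, y 1.0800 (then +1.1547 / +2.0000)
    (2,6) via x @ 0.2194
    (2,5) via y @ 1.0800
    (1,5) via x @ 1.3741
    (0,5) via x @ 2.5288  # hit
  → r_5 = 2.5288
beam 6: φ=90°, α=255°
  direction (-0.2588, -0.9659); cell (3,6); t to first gridline: x 0.7341, y 0.5590 (then +3.8637 / +1.0353)
    (3,5) via y @ 0.5590
    (2,5) via x @ 0.7341
    (2,4) via y @ 1.5943  # hit
  → r_6 = 1.5943
beam 7: φ=135°, α=300°
  direction (0.5000, -0.8660); cell (3,6); t to first gridline: x 1.6200, y 0.6235 (then +2.0000 / +1.1547)
    (3,5) via y @ 0.6235
    (4,5) via x @ 1.6200
    (4,4) via y @ 1.7782
    (4,3) via y @ 2.9329
    (5,3) via x @ 3.6200
    (5,2) via y @ 4.0876
    (5,1) via y @ 5.2423
    (6,1) via x @ 5.6200
    (6,0) via y @ 6.3970  # hit
  → r_7 = 6.3970

ranges = [2.9200, 2.5468, 2.8406, 2.2673, 2.5288, 1.5943, 6.3970]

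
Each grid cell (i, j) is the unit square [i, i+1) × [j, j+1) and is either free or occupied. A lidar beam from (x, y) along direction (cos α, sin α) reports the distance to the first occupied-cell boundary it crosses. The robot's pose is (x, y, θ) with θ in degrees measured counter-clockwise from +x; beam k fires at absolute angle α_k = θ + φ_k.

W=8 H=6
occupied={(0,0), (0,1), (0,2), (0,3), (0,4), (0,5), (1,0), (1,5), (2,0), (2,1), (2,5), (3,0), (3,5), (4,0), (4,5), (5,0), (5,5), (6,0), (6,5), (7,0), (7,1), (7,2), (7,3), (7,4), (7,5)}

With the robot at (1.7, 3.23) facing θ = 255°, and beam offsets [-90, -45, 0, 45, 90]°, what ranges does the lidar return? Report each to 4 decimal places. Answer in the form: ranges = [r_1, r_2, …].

ranges = [0.7247, 0.8083, 2.3087, 1.4203, 5.4870]

beam 1: φ=-90°, α=165°
  d=(-0.9659,0.2588)  start (1,3)  tX=0.7247 tY=2.9751  stride 1/|dx|=1.0353 1/|dy|=3.8637
    cross x-line → (0,3), t=0.7247 (wall)
  → r_1 = 0.7247
beam 2: φ=-45°, α=210°
  d=(-0.8660,-0.5000)  start (1,3)  tX=0.8083 tY=0.4600  stride 1/|dx|=1.1547 1/|dy|=2.0000
    cross y-line → (1,2), t=0.4600
    cross x-line → (0,2), t=0.8083 (wall)
  → r_2 = 0.8083
beam 3: φ=0°, α=255°
  d=(-0.2588,-0.9659)  start (1,3)  tX=2.7046 tY=0.2381  stride 1/|dx|=3.8637 1/|dy|=1.0353
    cross y-line → (1,2), t=0.2381
    cross y-line → (1,1), t=1.2734
    cross y-line → (1,0), t=2.3087 (wall)
  → r_3 = 2.3087
beam 4: φ=45°, α=300°
  d=(0.5000,-0.8660)  start (1,3)  tX=0.6000 tY=0.2656  stride 1/|dx|=2.0000 1/|dy|=1.1547
    cross y-line → (1,2), t=0.2656
    cross x-line → (2,2), t=0.6000
    cross y-line → (2,1), t=1.4203 (wall)
  → r_4 = 1.4203
beam 5: φ=90°, α=345°
  d=(0.9659,-0.2588)  start (1,3)  tX=0.3106 tY=0.8887  stride 1/|dx|=1.0353 1/|dy|=3.8637
    cross x-line → (2,3), t=0.3106
    cross y-line → (2,2), t=0.8887
    cross x-line → (3,2), t=1.3459
    cross x-line → (4,2), t=2.3811
    cross x-line → (5,2), t=3.4164
    cross x-line → (6,2), t=4.4517
    cross y-line → (6,1), t=4.7524
    cross x-line → (7,1), t=5.4870 (wall)
  → r_5 = 5.4870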